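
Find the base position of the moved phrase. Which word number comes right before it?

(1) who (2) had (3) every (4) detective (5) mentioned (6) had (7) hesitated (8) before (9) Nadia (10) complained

The displaced element is "who" (word 1).
It is linked across 1 clause boundary (Ø).
It functions as the subject of "hesitated", so the gap sits immediately after word 5 ("mentioned").
Base order: Every detective had mentioned that who had hesitated before Nadia complained.

5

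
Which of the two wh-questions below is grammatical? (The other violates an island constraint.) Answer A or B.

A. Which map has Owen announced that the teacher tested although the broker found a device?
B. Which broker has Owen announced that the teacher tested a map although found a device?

A

In B, the wh-phrase is extracted from inside an adjunct island (introduced by "although"), which blocks movement.
In A, the extraction path crosses only that-complement boundaries, which are transparent.
So A is grammatical.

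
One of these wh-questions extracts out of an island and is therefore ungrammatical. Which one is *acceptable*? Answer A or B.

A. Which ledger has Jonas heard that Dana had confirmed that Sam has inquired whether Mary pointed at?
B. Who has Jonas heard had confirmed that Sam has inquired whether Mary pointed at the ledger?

B

In A, the wh-phrase is extracted from inside a wh-island (introduced by "whether"), which blocks movement.
In B, the extraction path crosses only that-complement boundaries, which are transparent.
So B is grammatical.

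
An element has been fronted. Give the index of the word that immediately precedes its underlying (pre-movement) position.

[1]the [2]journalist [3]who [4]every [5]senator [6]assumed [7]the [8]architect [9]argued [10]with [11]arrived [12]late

10

The displaced element is "the journalist" (word 2).
It is linked across 1 clause boundary (Ø).
It functions as the object of the preposition "with" of "argued", so the gap sits immediately after word 10 ("with").
Base order: Every senator assumed the architect argued with the journalist.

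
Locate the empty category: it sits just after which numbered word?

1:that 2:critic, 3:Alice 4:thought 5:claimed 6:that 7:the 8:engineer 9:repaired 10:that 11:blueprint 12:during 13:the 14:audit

4

The displaced element is "that critic" (word 2).
It is linked across 1 clause boundary (Ø).
It functions as the subject of "claimed", so the gap sits immediately after word 4 ("thought").
Base order: Alice thought that that critic claimed that the engineer repaired that blueprint during the audit.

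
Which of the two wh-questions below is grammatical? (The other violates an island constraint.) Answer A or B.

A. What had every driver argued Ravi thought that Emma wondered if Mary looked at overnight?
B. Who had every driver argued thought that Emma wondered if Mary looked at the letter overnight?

In A, the wh-phrase is extracted from inside a wh-island (introduced by "if"), which blocks movement.
In B, the extraction path crosses only that-complement boundaries, which are transparent.
So B is grammatical.

B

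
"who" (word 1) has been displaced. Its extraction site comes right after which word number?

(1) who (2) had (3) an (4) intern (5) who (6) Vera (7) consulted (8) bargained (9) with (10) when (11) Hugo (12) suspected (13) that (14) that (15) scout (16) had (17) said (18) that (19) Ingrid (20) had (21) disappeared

The displaced element is "who" (word 1).
It functions as the object of the preposition "with" of "bargained", so the gap sits immediately after word 9 ("with").
Base order: An intern who Vera consulted had bargained with who when Hugo suspected that that scout had said that Ingrid had disappeared.

9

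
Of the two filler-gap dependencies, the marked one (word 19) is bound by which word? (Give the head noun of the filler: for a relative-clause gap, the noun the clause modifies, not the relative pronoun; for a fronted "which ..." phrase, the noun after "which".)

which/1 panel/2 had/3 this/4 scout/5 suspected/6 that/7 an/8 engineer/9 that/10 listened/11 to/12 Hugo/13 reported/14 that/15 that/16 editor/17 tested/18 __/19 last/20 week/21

The marked gap is the direct object of "tested".
Its filler is the fronted wh-phrase "which panel", at word 2.
(The other dependency links word 9 to a gap after word 10.)

2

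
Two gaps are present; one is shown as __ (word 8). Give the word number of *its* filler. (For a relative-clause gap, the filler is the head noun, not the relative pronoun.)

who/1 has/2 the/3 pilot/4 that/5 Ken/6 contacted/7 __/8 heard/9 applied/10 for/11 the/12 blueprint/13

The marked gap is inside the relative clause, the direct object of "contacted".
Its filler is the head noun "pilot" (via "that"), at word 4.
(The other dependency links word 1 to a gap after word 9.)

4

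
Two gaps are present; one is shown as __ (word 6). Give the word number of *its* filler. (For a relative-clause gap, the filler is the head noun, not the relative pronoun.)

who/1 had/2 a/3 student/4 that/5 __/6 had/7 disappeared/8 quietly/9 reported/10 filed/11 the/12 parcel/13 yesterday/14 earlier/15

4

The marked gap is inside the relative clause, the subject of "disappeared".
Its filler is the head noun "student" (via "that"), at word 4.
(The other dependency links word 1 to a gap after word 10.)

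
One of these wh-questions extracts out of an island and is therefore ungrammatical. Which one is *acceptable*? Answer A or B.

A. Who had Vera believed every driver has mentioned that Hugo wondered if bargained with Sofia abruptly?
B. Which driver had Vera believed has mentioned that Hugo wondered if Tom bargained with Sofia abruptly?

B

In A, the wh-phrase is extracted from inside a wh-island (introduced by "if"), which blocks movement.
In B, the extraction path crosses only that-complement boundaries, which are transparent.
So B is grammatical.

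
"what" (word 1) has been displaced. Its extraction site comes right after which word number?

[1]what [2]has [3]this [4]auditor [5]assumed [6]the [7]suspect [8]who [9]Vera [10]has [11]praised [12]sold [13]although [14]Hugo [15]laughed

12

The displaced element is "what" (word 1).
It is linked across 1 clause boundary (Ø).
It functions as the direct object of "sold", so the gap sits immediately after word 12 ("sold").
Base order: This auditor has assumed the suspect who Vera has praised sold what although Hugo laughed.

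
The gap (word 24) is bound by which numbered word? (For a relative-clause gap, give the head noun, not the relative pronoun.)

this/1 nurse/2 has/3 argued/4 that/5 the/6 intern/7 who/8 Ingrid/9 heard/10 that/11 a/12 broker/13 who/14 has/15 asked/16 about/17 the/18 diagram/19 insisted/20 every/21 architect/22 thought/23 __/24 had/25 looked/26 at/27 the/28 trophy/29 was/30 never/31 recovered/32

The gap at 24 is the subject of "looked", inside a relative clause.
The relative pronoun is "who" (word 8); it is bound by the head noun immediately before it.
Its filler is the head noun "intern", at word 7.

7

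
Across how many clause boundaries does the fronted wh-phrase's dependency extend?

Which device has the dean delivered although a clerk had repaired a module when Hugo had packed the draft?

0

"which device" originates inside the matrix clause — no clause boundary is crossed.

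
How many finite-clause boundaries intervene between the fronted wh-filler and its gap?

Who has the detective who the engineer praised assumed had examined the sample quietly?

"who" is extracted from the subject of "examined".
Boundaries crossed, outermost first: [Ø] — 1 in total.

1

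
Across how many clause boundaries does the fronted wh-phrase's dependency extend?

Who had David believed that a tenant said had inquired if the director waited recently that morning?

"who" is extracted from the subject of "inquired".
Boundaries crossed, outermost first: [that], [Ø] — 2 in total.

2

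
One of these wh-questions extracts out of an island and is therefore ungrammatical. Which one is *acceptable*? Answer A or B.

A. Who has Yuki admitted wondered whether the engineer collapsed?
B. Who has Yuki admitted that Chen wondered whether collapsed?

A

In B, the wh-phrase is extracted from inside a wh-island (introduced by "whether"), which blocks movement.
In A, the extraction path crosses only that-complement boundaries, which are transparent.
So A is grammatical.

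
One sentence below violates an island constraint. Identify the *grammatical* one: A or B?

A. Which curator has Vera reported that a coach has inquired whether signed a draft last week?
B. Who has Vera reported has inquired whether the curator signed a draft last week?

In A, the wh-phrase is extracted from inside a wh-island (introduced by "whether"), which blocks movement.
In B, the extraction path crosses only that-complement boundaries, which are transparent.
So B is grammatical.

B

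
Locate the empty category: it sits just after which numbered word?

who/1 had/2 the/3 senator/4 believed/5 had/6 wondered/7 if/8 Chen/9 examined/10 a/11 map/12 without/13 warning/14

5

The displaced element is "who" (word 1).
It is linked across 1 clause boundary (Ø).
It functions as the subject of "wondered", so the gap sits immediately after word 5 ("believed").
Base order: The senator had believed that who had wondered if Chen examined a map without warning.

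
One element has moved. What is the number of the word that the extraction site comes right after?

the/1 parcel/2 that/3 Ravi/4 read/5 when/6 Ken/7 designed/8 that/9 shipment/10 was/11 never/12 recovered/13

5

The displaced element is "the parcel" (word 2).
It functions as the direct object of "read", so the gap sits immediately after word 5 ("read").
Base order: Ravi read the parcel when Ken designed that shipment.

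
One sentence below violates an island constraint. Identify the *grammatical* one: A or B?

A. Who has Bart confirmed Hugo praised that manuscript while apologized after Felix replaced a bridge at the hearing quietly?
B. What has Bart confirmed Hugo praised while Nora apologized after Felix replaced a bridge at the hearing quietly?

B

In A, the wh-phrase is extracted from inside an adjunct island (introduced by "while"), which blocks movement.
In B, the extraction path crosses only that-complement boundaries, which are transparent.
So B is grammatical.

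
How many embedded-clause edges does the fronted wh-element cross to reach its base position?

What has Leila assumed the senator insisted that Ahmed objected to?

"what" is extracted from the PP object of "objected".
Boundaries crossed, outermost first: [Ø], [that] — 2 in total.

2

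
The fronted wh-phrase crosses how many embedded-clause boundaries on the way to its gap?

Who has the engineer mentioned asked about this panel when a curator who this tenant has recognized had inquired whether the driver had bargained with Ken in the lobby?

"who" is extracted from the subject of "asked".
Boundaries crossed, outermost first: [Ø] — 1 in total.

1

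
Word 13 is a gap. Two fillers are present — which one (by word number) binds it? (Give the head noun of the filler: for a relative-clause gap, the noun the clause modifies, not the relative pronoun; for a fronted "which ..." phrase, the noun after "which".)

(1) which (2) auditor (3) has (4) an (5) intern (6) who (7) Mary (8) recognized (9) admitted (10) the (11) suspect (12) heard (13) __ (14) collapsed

The marked gap is the subject of "collapsed".
Its filler is the fronted wh-phrase "which auditor", at word 2.
(The other dependency links word 5 to a gap after word 8.)

2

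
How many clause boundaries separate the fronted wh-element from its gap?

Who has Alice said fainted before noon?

1

"who" is extracted from the subject of "fainted".
Boundaries crossed, outermost first: [Ø] — 1 in total.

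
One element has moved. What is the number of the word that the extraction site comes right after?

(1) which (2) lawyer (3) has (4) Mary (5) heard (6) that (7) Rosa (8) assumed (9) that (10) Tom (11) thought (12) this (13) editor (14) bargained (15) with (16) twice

The displaced element is "which lawyer" (word 2).
It is linked across 3 clause boundaries (that → that → Ø).
It functions as the object of the preposition "with" of "bargained", so the gap sits immediately after word 15 ("with").
Base order: Mary has heard that Rosa assumed that Tom thought this editor bargained with which lawyer twice.

15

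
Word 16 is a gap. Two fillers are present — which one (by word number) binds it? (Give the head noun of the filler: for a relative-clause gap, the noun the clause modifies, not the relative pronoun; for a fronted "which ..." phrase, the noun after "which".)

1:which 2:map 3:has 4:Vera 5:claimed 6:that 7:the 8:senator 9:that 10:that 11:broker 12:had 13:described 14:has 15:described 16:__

2

The marked gap is the direct object of "described".
Its filler is the fronted wh-phrase "which map", at word 2.
(The other dependency links word 8 to a gap after word 13.)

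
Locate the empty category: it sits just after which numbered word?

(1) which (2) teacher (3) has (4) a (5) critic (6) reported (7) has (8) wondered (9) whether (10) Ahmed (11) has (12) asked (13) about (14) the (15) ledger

6

The displaced element is "which teacher" (word 2).
It is linked across 1 clause boundary (Ø).
It functions as the subject of "wondered", so the gap sits immediately after word 6 ("reported").
Base order: A critic has reported which teacher has wondered whether Ahmed has asked about the ledger.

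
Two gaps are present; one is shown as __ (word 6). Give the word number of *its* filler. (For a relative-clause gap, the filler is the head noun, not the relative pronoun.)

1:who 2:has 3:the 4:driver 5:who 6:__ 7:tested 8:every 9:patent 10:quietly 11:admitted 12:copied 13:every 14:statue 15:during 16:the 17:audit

The marked gap is inside the relative clause, the subject of "tested".
Its filler is the head noun "driver" (via "who"), at word 4.
(The other dependency links word 1 to a gap after word 11.)

4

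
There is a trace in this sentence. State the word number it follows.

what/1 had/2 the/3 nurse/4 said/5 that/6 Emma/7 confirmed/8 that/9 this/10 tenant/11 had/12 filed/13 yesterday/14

The displaced element is "what" (word 1).
It is linked across 2 clause boundaries (that → that).
It functions as the direct object of "filed", so the gap sits immediately after word 13 ("filed").
Base order: The nurse had said that Emma confirmed that this tenant had filed what yesterday.

13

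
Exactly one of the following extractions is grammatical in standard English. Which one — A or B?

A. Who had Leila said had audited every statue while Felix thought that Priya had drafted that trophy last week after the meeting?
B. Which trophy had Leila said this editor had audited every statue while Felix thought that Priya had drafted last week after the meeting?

In B, the wh-phrase is extracted from inside an adjunct island (introduced by "while"), which blocks movement.
In A, the extraction path crosses only that-complement boundaries, which are transparent.
So A is grammatical.

A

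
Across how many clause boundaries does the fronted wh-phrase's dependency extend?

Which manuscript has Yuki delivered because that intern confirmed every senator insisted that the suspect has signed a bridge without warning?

0

"which manuscript" originates inside the matrix clause — no clause boundary is crossed.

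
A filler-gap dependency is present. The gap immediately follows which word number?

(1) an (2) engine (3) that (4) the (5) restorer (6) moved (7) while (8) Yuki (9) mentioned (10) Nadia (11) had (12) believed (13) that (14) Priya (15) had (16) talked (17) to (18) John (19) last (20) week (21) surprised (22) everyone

6

The displaced element is "an engine" (word 2).
It functions as the direct object of "moved", so the gap sits immediately after word 6 ("moved").
Base order: The restorer moved an engine while Yuki mentioned Nadia had believed that Priya had talked to John last week.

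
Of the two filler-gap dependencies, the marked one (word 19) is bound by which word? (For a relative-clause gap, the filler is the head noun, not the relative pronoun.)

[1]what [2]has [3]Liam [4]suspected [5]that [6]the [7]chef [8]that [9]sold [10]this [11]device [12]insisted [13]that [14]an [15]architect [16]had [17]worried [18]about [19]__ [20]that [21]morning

1

The marked gap is the object of the preposition "about" of "worried".
Its filler is the fronted wh-phrase "what", at word 1.
(The other dependency links word 7 to a gap after word 8.)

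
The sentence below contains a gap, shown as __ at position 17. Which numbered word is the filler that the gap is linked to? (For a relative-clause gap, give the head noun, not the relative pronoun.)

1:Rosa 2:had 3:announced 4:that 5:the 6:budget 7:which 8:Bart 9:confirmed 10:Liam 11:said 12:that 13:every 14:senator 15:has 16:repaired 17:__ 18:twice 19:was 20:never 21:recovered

6

The gap at 17 is the object of "repaired", inside a relative clause.
The relative pronoun is "which" (word 7); it is bound by the head noun immediately before it.
Its filler is the head noun "budget", at word 6.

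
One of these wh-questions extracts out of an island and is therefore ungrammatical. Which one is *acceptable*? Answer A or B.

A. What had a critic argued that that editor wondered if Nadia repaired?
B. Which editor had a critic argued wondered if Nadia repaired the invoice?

In A, the wh-phrase is extracted from inside a wh-island (introduced by "if"), which blocks movement.
In B, the extraction path crosses only that-complement boundaries, which are transparent.
So B is grammatical.

B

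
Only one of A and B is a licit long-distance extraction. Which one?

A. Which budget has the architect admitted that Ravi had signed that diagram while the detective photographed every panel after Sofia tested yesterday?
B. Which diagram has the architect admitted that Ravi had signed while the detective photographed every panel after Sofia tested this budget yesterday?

In A, the wh-phrase is extracted from inside an adjunct island (introduced by "while"), which blocks movement.
In B, the extraction path crosses only that-complement boundaries, which are transparent.
So B is grammatical.

B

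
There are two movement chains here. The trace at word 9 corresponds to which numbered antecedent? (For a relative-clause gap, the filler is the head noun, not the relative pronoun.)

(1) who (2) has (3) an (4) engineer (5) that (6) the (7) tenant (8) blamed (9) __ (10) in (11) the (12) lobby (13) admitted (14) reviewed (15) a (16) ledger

The marked gap is inside the relative clause, the direct object of "blamed".
Its filler is the head noun "engineer" (via "that"), at word 4.
(The other dependency links word 1 to a gap after word 13.)

4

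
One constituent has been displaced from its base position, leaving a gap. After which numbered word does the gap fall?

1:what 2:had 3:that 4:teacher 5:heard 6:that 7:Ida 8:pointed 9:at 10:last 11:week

9

The displaced element is "what" (word 1).
It is linked across 1 clause boundary (that).
It functions as the object of the preposition "at" of "pointed", so the gap sits immediately after word 9 ("at").
Base order: That teacher had heard that Ida pointed at what last week.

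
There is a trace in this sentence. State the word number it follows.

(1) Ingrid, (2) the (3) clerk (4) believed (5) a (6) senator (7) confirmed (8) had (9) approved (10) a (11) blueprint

The displaced element is "Ingrid" (word 1).
It is linked across 2 clause boundaries (Ø → Ø).
It functions as the subject of "approved", so the gap sits immediately after word 7 ("confirmed").
Base order: The clerk believed a senator confirmed that Ingrid had approved a blueprint.

7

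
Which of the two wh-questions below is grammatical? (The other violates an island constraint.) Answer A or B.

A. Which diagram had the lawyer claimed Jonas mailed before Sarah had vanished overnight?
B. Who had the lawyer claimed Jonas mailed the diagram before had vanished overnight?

A

In B, the wh-phrase is extracted from inside an adjunct island (introduced by "before"), which blocks movement.
In A, the extraction path crosses only that-complement boundaries, which are transparent.
So A is grammatical.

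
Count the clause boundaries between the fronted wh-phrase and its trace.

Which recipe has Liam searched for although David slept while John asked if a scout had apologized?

"which recipe" originates inside the matrix clause — no clause boundary is crossed.

0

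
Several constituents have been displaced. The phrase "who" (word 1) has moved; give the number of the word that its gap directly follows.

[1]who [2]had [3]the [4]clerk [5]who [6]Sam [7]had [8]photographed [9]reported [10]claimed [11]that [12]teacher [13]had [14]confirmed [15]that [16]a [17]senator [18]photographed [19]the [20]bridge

The displaced element is "who" (word 1).
It is linked across 1 clause boundary (Ø).
It functions as the subject of "claimed", so the gap sits immediately after word 9 ("reported").
Base order: The clerk who Sam had photographed had reported that who claimed that teacher had confirmed that a senator photographed the bridge.

9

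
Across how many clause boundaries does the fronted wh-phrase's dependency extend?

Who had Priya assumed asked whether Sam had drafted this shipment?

"who" is extracted from the subject of "asked".
Boundaries crossed, outermost first: [Ø] — 1 in total.

1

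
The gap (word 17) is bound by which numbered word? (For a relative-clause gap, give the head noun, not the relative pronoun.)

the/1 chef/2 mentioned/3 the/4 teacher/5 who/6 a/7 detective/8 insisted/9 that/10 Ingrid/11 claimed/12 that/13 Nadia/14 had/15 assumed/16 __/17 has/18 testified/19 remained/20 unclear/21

5

The gap at 17 is the subject of "testified", inside a relative clause.
The relative pronoun is "who" (word 6); it is bound by the head noun immediately before it.
Its filler is the head noun "teacher", at word 5.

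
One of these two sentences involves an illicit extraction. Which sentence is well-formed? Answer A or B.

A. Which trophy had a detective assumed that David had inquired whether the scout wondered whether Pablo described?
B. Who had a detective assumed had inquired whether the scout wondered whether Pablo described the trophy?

B

In A, the wh-phrase is extracted from inside a wh-island (introduced by "whether"), which blocks movement.
In B, the extraction path crosses only that-complement boundaries, which are transparent.
So B is grammatical.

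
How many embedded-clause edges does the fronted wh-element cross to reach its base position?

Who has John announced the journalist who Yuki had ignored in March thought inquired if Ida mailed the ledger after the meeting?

2

"who" is extracted from the subject of "inquired".
Boundaries crossed, outermost first: [Ø], [Ø] — 2 in total.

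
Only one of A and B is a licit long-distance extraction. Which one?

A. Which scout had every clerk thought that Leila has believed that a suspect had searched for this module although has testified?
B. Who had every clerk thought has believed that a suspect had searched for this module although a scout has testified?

In A, the wh-phrase is extracted from inside an adjunct island (introduced by "although"), which blocks movement.
In B, the extraction path crosses only that-complement boundaries, which are transparent.
So B is grammatical.

B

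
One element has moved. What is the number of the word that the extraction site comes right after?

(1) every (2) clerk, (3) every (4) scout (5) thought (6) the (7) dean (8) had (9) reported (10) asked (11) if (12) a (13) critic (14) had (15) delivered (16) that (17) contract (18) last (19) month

The displaced element is "every clerk" (word 2).
It is linked across 2 clause boundaries (Ø → Ø).
It functions as the subject of "asked", so the gap sits immediately after word 9 ("reported").
Base order: Every scout thought the dean had reported that every clerk asked if a critic had delivered that contract last month.

9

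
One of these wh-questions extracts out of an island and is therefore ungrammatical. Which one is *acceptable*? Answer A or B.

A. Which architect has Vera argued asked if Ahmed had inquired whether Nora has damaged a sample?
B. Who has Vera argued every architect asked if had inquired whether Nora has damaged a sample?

In B, the wh-phrase is extracted from inside a wh-island (introduced by "if"), which blocks movement.
In A, the extraction path crosses only that-complement boundaries, which are transparent.
So A is grammatical.

A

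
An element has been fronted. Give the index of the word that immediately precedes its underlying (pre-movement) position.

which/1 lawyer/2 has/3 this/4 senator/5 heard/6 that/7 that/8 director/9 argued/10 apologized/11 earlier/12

10

The displaced element is "which lawyer" (word 2).
It is linked across 2 clause boundaries (that → Ø).
It functions as the subject of "apologized", so the gap sits immediately after word 10 ("argued").
Base order: This senator has heard that that director argued that which lawyer apologized earlier.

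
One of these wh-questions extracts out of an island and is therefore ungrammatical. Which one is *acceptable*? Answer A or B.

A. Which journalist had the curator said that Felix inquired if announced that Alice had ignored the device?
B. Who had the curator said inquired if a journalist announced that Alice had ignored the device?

B

In A, the wh-phrase is extracted from inside a wh-island (introduced by "if"), which blocks movement.
In B, the extraction path crosses only that-complement boundaries, which are transparent.
So B is grammatical.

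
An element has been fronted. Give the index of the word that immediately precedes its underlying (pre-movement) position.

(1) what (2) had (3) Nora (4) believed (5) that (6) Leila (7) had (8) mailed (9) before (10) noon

The displaced element is "what" (word 1).
It is linked across 1 clause boundary (that).
It functions as the direct object of "mailed", so the gap sits immediately after word 8 ("mailed").
Base order: Nora had believed that Leila had mailed what before noon.

8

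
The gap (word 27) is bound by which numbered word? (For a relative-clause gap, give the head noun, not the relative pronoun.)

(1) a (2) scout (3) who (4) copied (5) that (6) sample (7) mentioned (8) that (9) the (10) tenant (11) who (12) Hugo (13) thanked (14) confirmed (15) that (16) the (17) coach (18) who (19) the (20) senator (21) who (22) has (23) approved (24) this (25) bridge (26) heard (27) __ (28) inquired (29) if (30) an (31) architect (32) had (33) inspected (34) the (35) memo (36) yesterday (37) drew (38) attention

17

The gap at 27 is the subject of "inquired", inside a relative clause.
The relative pronoun is "who" (word 18); it is bound by the head noun immediately before it.
Its filler is the head noun "coach", at word 17.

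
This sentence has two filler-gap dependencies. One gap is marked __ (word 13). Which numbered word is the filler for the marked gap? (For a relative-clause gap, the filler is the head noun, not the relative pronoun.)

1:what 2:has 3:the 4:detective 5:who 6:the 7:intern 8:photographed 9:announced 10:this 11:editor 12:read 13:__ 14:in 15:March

The marked gap is the direct object of "read".
Its filler is the fronted wh-phrase "what", at word 1.
(The other dependency links word 4 to a gap after word 8.)

1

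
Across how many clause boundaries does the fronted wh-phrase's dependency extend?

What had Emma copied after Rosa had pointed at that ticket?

"what" originates inside the matrix clause — no clause boundary is crossed.

0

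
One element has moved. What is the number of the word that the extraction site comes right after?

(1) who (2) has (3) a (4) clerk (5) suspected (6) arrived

5

The displaced element is "who" (word 1).
It is linked across 1 clause boundary (Ø).
It functions as the subject of "arrived", so the gap sits immediately after word 5 ("suspected").
Base order: A clerk has suspected that who arrived.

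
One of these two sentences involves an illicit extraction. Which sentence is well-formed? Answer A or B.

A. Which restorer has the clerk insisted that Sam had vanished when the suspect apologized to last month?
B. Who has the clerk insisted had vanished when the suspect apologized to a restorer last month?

B

In A, the wh-phrase is extracted from inside an adjunct island (introduced by "when"), which blocks movement.
In B, the extraction path crosses only that-complement boundaries, which are transparent.
So B is grammatical.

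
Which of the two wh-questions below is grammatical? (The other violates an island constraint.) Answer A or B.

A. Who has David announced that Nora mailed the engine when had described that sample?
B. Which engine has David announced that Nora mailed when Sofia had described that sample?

B

In A, the wh-phrase is extracted from inside an adjunct island (introduced by "when"), which blocks movement.
In B, the extraction path crosses only that-complement boundaries, which are transparent.
So B is grammatical.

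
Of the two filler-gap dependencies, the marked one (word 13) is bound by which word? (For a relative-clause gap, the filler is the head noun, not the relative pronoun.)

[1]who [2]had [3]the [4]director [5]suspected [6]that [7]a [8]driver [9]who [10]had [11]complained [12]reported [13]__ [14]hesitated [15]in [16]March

1

The marked gap is the subject of "hesitated".
Its filler is the fronted wh-phrase "who", at word 1.
(The other dependency links word 8 to a gap after word 9.)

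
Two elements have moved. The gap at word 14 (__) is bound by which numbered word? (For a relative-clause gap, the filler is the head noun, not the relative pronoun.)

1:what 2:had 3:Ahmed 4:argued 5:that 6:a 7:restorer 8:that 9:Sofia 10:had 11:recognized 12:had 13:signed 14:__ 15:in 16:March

1

The marked gap is the direct object of "signed".
Its filler is the fronted wh-phrase "what", at word 1.
(The other dependency links word 7 to a gap after word 11.)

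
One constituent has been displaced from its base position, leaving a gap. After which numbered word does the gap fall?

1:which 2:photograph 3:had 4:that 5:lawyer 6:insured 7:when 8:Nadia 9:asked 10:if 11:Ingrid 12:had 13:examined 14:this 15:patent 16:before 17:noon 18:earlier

6

The displaced element is "which photograph" (word 2).
It functions as the direct object of "insured", so the gap sits immediately after word 6 ("insured").
Base order: That lawyer had insured which photograph when Nadia asked if Ingrid had examined this patent before noon earlier.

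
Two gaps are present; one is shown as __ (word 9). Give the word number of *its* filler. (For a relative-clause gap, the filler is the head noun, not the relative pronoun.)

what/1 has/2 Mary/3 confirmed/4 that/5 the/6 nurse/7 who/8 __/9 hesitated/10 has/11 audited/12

7

The marked gap is inside the relative clause, the subject of "hesitated".
Its filler is the head noun "nurse" (via "who"), at word 7.
(The other dependency links word 1 to a gap after word 12.)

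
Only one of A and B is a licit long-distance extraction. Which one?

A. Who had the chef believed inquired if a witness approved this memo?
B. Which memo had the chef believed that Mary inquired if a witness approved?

In B, the wh-phrase is extracted from inside a wh-island (introduced by "if"), which blocks movement.
In A, the extraction path crosses only that-complement boundaries, which are transparent.
So A is grammatical.

A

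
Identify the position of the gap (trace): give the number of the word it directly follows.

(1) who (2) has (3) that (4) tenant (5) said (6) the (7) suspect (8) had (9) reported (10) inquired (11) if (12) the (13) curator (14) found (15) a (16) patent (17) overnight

The displaced element is "who" (word 1).
It is linked across 2 clause boundaries (Ø → Ø).
It functions as the subject of "inquired", so the gap sits immediately after word 9 ("reported").
Base order: That tenant has said the suspect had reported that who inquired if the curator found a patent overnight.

9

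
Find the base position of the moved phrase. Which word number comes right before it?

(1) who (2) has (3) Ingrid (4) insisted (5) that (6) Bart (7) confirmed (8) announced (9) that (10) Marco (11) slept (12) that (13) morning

7

The displaced element is "who" (word 1).
It is linked across 2 clause boundaries (that → Ø).
It functions as the subject of "announced", so the gap sits immediately after word 7 ("confirmed").
Base order: Ingrid has insisted that Bart confirmed that who announced that Marco slept that morning.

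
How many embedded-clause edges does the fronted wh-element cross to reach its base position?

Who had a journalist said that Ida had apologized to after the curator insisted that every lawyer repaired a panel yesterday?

1

"who" is extracted from the PP object of "apologized".
Boundaries crossed, outermost first: [that] — 1 in total.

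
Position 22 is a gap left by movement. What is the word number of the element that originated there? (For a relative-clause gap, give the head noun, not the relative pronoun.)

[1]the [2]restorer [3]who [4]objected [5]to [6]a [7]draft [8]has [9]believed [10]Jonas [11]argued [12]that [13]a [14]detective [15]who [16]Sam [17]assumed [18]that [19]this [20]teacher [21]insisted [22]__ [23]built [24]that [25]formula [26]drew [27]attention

The gap at 22 is the subject of "built", inside a relative clause.
The relative pronoun is "who" (word 15); it is bound by the head noun immediately before it.
Its filler is the head noun "detective", at word 14.

14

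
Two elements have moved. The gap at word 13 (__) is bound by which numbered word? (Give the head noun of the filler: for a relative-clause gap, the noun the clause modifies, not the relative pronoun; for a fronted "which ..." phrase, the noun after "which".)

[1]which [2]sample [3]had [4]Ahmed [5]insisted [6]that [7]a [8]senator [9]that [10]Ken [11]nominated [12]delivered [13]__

2

The marked gap is the direct object of "delivered".
Its filler is the fronted wh-phrase "which sample", at word 2.
(The other dependency links word 8 to a gap after word 11.)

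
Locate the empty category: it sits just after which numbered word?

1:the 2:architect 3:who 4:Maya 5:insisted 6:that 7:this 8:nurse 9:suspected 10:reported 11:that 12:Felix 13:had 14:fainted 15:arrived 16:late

9

The displaced element is "the architect" (word 2).
It is linked across 2 clause boundaries (that → Ø).
It functions as the subject of "reported", so the gap sits immediately after word 9 ("suspected").
Base order: Maya insisted that this nurse suspected that the architect reported that Felix had fainted.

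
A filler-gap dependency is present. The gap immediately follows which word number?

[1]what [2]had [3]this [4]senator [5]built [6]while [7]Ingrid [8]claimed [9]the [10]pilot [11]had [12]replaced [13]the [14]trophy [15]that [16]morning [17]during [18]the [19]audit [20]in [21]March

The displaced element is "what" (word 1).
It functions as the direct object of "built", so the gap sits immediately after word 5 ("built").
Base order: This senator had built what while Ingrid claimed the pilot had replaced the trophy that morning during the audit in March.

5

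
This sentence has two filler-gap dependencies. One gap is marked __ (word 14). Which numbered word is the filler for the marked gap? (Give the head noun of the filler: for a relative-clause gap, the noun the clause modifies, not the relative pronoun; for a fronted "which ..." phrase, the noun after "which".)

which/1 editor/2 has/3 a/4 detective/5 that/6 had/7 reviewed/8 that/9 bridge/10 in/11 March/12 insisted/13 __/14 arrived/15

2

The marked gap is the subject of "arrived".
Its filler is the fronted wh-phrase "which editor", at word 2.
(The other dependency links word 5 to a gap after word 6.)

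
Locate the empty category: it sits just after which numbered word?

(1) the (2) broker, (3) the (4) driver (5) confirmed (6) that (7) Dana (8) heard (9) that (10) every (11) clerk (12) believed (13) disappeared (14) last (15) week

The displaced element is "the broker" (word 2).
It is linked across 3 clause boundaries (that → that → Ø).
It functions as the subject of "disappeared", so the gap sits immediately after word 12 ("believed").
Base order: The driver confirmed that Dana heard that every clerk believed that the broker disappeared last week.

12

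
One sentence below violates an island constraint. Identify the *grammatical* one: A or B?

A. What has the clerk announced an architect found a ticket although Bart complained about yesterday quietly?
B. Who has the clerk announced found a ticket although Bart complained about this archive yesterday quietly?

In A, the wh-phrase is extracted from inside an adjunct island (introduced by "although"), which blocks movement.
In B, the extraction path crosses only that-complement boundaries, which are transparent.
So B is grammatical.

B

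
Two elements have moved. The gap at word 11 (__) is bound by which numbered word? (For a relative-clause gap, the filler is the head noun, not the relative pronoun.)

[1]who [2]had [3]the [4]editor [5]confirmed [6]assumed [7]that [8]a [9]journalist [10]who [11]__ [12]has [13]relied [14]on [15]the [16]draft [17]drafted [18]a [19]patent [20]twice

The marked gap is inside the relative clause, the subject of "relied".
Its filler is the head noun "journalist" (via "who"), at word 9.
(The other dependency links word 1 to a gap after word 5.)

9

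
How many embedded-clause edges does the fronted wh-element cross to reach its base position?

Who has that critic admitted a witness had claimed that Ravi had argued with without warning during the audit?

"who" is extracted from the PP object of "argued".
Boundaries crossed, outermost first: [Ø], [that] — 2 in total.

2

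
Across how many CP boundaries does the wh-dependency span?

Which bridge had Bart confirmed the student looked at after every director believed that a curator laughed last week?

"which bridge" is extracted from the PP object of "looked".
Boundaries crossed, outermost first: [Ø] — 1 in total.

1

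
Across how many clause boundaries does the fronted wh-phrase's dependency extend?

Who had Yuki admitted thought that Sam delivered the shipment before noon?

1

"who" is extracted from the subject of "thought".
Boundaries crossed, outermost first: [Ø] — 1 in total.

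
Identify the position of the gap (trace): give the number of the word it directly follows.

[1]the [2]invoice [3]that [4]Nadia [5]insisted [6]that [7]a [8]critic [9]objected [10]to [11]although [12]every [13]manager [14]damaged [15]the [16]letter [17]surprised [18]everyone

The displaced element is "the invoice" (word 2).
It is linked across 1 clause boundary (that).
It functions as the object of the preposition "to" of "objected", so the gap sits immediately after word 10 ("to").
Base order: Nadia insisted that a critic objected to the invoice although every manager damaged the letter.

10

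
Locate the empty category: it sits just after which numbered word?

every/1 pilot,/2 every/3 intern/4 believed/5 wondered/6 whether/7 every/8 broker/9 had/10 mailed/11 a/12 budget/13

5

The displaced element is "every pilot" (word 2).
It is linked across 1 clause boundary (Ø).
It functions as the subject of "wondered", so the gap sits immediately after word 5 ("believed").
Base order: Every intern believed that every pilot wondered whether every broker had mailed a budget.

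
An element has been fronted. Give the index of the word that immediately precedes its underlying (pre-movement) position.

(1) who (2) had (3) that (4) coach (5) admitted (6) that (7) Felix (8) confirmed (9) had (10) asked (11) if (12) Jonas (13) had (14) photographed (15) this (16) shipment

The displaced element is "who" (word 1).
It is linked across 2 clause boundaries (that → Ø).
It functions as the subject of "asked", so the gap sits immediately after word 8 ("confirmed").
Base order: That coach had admitted that Felix confirmed that who had asked if Jonas had photographed this shipment.

8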